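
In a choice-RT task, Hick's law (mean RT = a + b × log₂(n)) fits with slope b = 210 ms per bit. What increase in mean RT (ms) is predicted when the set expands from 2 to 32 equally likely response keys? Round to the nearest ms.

840 ms

ΔRT = (a + b log₂ n₂) − (a + b log₂ n₁) = b·(log₂ n₂ − log₂ n₁).
log₂(32) − log₂(2) = log₂(32/2) = log₂(16) = 4.
ΔRT = 210 × 4.0000 = 840.000 ms.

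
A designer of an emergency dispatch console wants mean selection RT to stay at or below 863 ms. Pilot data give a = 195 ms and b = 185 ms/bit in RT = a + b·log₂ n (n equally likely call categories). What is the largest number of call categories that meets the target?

12

Set 195 + 185·log₂ n ≤ 863 → log₂ n ≤ (863 − 195)/185 = 3.6108.
So n ≤ 2^3.6108 = 12.217; the largest integer n is 12.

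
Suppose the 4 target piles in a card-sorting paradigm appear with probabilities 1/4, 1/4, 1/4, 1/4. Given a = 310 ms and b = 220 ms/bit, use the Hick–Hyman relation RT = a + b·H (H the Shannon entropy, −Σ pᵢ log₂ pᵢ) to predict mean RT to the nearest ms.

H = −Σ pᵢ log₂ pᵢ = 0.25·2 + 0.25·2 + 0.25·2 + 0.25·2 = 2.000 bits.
RT = 310 + 220 × 2.000 = 750.00 ms.

750 ms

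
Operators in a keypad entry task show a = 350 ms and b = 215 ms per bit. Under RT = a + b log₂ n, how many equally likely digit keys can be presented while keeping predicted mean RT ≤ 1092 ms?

215·log₂ n ≤ 1092 − 350 = 742, giving log₂ n ≤ 3.4512 and n ≤ 10.937. The largest whole number is 10.

10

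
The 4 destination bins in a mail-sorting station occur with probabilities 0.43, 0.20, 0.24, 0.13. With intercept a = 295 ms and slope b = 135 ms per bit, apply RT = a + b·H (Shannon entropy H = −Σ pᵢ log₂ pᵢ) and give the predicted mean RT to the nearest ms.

547 ms

H = 0.43·log₂(1/0.43) + 0.20·log₂(1/0.20) + 0.24·log₂(1/0.24) + 0.13·log₂(1/0.13) = 1.8647 bits.
RT = 295 + 135 × 1.8647 = 546.74 ms.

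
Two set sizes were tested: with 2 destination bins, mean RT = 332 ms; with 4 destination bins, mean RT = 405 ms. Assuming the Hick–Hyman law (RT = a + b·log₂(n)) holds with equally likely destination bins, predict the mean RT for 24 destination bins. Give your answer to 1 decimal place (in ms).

Solve the two-equation system in a and b:
  b = (405 − 332) / (log₂ 4 − log₂ 2) = 73 / (2 − 1) = 73.000 ms/bit
  a = 332 − 73.000 × 1 = 259.000 ms
Then RT(24) = 259.000 + 73.000 × log₂ 24 = 259.000 + 73.000 × 4.5850 ≈ 593.702 ms.

593.7 ms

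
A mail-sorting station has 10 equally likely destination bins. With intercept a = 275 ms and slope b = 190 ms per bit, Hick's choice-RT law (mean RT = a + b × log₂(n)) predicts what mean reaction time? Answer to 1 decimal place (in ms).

906.2 ms

log₂(10) = 3.3219 bits, so RT = 275 + 190 × 3.3219 ≈ 906.166 ms.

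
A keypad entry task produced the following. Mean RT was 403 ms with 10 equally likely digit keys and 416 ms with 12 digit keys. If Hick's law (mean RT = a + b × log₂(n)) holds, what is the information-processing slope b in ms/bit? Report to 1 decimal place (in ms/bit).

Slope: b = (416 − 403) / (log₂ 12 − log₂ 10) = 13/0.2630 = 49.423 ms/bit.

49.4 ms/bit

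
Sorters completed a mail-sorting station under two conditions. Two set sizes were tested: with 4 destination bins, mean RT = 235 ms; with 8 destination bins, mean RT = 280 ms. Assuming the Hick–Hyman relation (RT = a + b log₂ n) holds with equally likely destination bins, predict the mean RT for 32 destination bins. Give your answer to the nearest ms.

Solve the two-equation system in a and b:
  b = (280 − 235) / (log₂ 8 − log₂ 4) = 45 / (3 − 2) = 45 ms/bit
  a = 235 − 45 × 2 = 145 ms
Then RT(32) = 145 + 45 × log₂ 32 = 145 + 45 × 5 ≈ 370.000 ms.

370 ms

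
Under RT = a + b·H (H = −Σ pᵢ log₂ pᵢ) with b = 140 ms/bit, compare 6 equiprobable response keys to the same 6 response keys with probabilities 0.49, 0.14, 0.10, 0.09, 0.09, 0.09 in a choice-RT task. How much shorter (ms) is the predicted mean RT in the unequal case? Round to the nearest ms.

Equiprobable entropy H₀ = log₂ 6 = 2.5850 bits.
Skewed entropy H = −Σ pᵢ log₂ pᵢ = 2.1715 bits.
ΔRT = b·(H₀ − H) = 140 × 0.4134 = 57.88 ms.

58 ms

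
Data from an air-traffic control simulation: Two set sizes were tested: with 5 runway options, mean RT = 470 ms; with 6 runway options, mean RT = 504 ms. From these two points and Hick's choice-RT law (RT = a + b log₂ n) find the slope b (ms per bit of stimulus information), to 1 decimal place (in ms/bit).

129.3 ms/bit

Slope: b = (504 − 470) / (log₂ 6 − log₂ 5) = 34/0.2630 = 129.261 ms/bit.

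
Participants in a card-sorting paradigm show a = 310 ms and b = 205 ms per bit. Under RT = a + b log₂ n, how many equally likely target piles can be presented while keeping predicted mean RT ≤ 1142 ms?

16

205·log₂ n ≤ 1142 − 310 = 832, giving log₂ n ≤ 4.0585 and n ≤ 16.663. The largest whole number is 16.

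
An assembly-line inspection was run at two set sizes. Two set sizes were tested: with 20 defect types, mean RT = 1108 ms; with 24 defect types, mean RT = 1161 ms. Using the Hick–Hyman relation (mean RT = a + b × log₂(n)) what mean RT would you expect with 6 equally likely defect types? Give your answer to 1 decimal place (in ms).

Solve the two-equation system in a and b:
  b = (1161 − 1108) / (log₂ 24 − log₂ 20) = 53 / (4.5850 − 4.3219) = 201.495 ms/bit
  a = 1108 − 201.495 × 4.3219 = 237.155 ms
Then RT(6) = 237.155 + 201.495 × log₂ 6 = 237.155 + 201.495 × 2.5850 ≈ 758.011 ms.

758.0 ms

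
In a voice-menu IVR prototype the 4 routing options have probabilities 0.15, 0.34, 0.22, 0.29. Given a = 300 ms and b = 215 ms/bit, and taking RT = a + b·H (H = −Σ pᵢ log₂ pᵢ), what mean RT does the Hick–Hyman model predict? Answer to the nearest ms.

Entropy contributions −pᵢ log₂ pᵢ: 0.4105, 0.5292, 0.4806, 0.5179; sum H = 1.9382 bits.
RT = a + bH = 300 + 215·1.9382 = 716.71 ms.

717 ms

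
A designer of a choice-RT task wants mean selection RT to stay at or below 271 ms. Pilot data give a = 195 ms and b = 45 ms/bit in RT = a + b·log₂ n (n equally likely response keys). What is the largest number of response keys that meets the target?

45·log₂ n ≤ 271 − 195 = 76, giving log₂ n ≤ 1.6889 and n ≤ 3.224. The largest whole number is 3.

3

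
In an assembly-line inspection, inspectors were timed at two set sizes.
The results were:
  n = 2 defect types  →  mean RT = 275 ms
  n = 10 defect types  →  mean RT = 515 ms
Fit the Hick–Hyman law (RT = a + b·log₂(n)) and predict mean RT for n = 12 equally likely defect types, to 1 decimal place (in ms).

542.2 ms

RT is linear in log₂ n, so two points fix the line:
  b = (515 − 275) / (log₂ 10 − log₂ 2) = 240 / (3.3219 − 1) = 103.362 ms/bit
  a = 275 − 103.362 × 1 = 171.638 ms
Then RT(12) = 171.638 + 103.362 × log₂ 12 = 171.638 + 103.362 × 3.5850 ≈ 542.188 ms.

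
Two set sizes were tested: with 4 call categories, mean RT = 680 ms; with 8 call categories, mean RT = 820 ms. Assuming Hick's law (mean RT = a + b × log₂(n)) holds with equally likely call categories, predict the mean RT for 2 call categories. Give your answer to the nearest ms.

540 ms

With log₂ n on the abscissa the relation is linear; from the two conditions:
  b = (820 − 680) / (log₂ 8 − log₂ 4) = 140 / (3 − 2) = 140 ms/bit
  a = 680 − 140 × 2 = 400 ms
Then RT(2) = 400 + 140 × log₂ 2 = 400 + 140 × 1 ≈ 540.000 ms.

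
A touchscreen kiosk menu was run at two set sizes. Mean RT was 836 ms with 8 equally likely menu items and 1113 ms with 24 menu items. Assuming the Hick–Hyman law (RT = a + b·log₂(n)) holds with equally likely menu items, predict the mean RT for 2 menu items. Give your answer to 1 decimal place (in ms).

486.5 ms

RT is linear in log₂ n, so two points fix the line:
  b = (1113 − 836) / (log₂ 24 − log₂ 8) = 277 / (4.5850 − 3) = 174.768 ms/bit
  a = 836 − 174.768 × 3 = 311.697 ms
Then RT(2) = 311.697 + 174.768 × log₂ 2 = 311.697 + 174.768 × 1 ≈ 486.465 ms.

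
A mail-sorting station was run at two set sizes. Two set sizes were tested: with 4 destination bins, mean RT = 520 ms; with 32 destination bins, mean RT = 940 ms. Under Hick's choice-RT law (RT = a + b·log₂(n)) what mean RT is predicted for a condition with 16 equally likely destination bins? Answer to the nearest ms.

With log₂ n on the abscissa the relation is linear; from the two conditions:
  b = (940 − 520) / (log₂ 32 − log₂ 4) = 420 / (5 − 2) = 140 ms/bit
  a = 520 − 140 × 2 = 240 ms
Then RT(16) = 240 + 140 × log₂ 16 = 240 + 140 × 4 ≈ 800.000 ms.

800 ms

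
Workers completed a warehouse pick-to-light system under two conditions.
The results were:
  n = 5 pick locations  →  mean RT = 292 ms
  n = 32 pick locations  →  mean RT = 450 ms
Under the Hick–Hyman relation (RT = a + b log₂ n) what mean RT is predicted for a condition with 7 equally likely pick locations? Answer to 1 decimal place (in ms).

Fit slope and intercept:
  b = (450 − 292) / (log₂ 32 − log₂ 5) = 158 / (5 − 2.3219) = 58.998 ms/bit
  a = 292 − 58.998 × 2.3219 = 155.012 ms
Then RT(7) = 155.012 + 58.998 × log₂ 7 = 155.012 + 58.998 × 2.8074 ≈ 320.639 ms.

320.6 ms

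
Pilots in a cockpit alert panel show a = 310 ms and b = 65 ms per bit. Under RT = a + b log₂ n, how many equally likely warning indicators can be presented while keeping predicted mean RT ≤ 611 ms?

24

65·log₂ n ≤ 611 − 310 = 301, giving log₂ n ≤ 4.6308 and n ≤ 24.774. The largest whole number is 24.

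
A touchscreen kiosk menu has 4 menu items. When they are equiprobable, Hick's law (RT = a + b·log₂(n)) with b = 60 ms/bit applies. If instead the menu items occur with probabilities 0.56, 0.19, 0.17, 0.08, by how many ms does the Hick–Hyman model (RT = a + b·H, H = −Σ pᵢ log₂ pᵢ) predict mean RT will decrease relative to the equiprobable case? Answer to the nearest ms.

21 ms

Equiprobable entropy H₀ = log₂ 4 = 2.0000 bits.
Skewed entropy H = −Σ pᵢ log₂ pᵢ = 1.6498 bits.
ΔRT = b·(H₀ − H) = 60 × 0.3502 = 21.01 ms.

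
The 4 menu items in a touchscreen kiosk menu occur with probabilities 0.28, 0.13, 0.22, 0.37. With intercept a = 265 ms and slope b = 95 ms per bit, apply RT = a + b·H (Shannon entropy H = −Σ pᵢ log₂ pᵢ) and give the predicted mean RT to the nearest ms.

446 ms

Entropy contributions −pᵢ log₂ pᵢ: 0.5142, 0.3826, 0.4806, 0.5307; sum H = 1.9082 bits.
RT = a + bH = 265 + 95·1.9082 = 446.28 ms.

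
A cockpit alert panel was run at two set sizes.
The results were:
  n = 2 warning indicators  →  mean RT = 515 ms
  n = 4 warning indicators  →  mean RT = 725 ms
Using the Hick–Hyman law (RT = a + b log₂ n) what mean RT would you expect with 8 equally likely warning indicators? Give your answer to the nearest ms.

935 ms

Solve the two-equation system in a and b:
  b = (725 − 515) / (log₂ 4 − log₂ 2) = 210 / (2 − 1) = 210 ms/bit
  a = 515 − 210 × 1 = 305 ms
Then RT(8) = 305 + 210 × log₂ 8 = 305 + 210 × 3 ≈ 935.000 ms.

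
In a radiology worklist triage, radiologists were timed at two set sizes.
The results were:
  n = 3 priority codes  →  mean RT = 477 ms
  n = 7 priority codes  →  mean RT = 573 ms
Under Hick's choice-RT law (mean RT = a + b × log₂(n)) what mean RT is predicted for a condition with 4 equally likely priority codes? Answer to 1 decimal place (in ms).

With log₂ n on the abscissa the relation is linear; from the two conditions:
  b = (573 − 477) / (log₂ 7 − log₂ 3) = 96 / (2.8074 − 1.5850) = 78.535 ms/bit
  a = 477 − 78.535 × 1.5850 = 352.526 ms
Then RT(4) = 352.526 + 78.535 × log₂ 4 = 352.526 + 78.535 × 2 ≈ 509.595 ms.

509.6 ms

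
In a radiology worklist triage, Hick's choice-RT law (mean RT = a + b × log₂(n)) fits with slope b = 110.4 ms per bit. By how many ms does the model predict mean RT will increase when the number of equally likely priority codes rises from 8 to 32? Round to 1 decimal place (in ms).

220.8 ms

ΔRT = (a + b log₂ n₂) − (a + b log₂ n₁) = b·(log₂ n₂ − log₂ n₁).
log₂(32) − log₂(8) = log₂(32/8) = log₂(4) = 2.
ΔRT = 110.4 × 2.0000 = 220.800 ms.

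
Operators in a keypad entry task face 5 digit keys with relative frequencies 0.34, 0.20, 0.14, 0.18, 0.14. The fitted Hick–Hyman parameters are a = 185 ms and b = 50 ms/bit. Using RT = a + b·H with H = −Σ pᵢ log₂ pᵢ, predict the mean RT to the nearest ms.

H = 0.34·log₂(1/0.34) + 0.20·log₂(1/0.20) + 0.14·log₂(1/0.14) + 0.18·log₂(1/0.18) + 0.14·log₂(1/0.14) = 2.2331 bits.
RT = 185 + 50 × 2.2331 = 296.65 ms.

297 ms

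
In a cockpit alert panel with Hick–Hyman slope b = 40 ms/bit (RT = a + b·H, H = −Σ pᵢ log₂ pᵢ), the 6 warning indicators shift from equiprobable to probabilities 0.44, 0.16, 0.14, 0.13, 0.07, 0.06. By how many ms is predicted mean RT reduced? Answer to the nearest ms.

14 ms

Equiprobable entropy H₀ = log₂ 6 = 2.5850 bits.
Skewed entropy H = −Σ pᵢ log₂ pᵢ = 2.2360 bits.
ΔRT = b·(H₀ − H) = 40 × 0.3490 = 13.96 ms.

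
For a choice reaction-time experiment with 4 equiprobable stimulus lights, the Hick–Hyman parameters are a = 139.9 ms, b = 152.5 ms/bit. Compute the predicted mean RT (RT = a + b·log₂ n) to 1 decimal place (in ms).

log₂(4) = 2 bits, so RT = 139.9 + 152.5 × 2 ≈ 444.900 ms.

444.9 ms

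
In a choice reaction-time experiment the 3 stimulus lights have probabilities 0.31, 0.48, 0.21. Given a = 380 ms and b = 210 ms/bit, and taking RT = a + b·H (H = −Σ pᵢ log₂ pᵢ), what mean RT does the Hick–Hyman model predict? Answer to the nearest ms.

H = 0.31·log₂(1/0.31) + 0.48·log₂(1/0.48) + 0.21·log₂(1/0.21) = 1.5049 bits.
RT = 380 + 210 × 1.5049 = 696.03 ms.

696 ms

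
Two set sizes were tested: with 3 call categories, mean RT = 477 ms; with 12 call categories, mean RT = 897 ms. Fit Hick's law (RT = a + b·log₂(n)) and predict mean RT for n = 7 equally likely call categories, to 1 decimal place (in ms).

Solve the two-equation system in a and b:
  b = (897 − 477) / (log₂ 12 − log₂ 3) = 420 / (3.5850 − 1.5850) = 210.000 ms/bit
  a = 477 − 210.000 × 1.5850 = 144.158 ms
Then RT(7) = 144.158 + 210.000 × log₂ 7 = 144.158 + 210.000 × 2.8074 ≈ 733.702 ms.

733.7 ms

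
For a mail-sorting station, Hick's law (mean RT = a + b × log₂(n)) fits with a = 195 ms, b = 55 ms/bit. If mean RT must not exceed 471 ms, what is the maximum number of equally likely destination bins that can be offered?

Information budget: (471 − 195)/55 = 5.0182 bits, so n ≤ 2^5.0182 = 32.406 → at most 32.

32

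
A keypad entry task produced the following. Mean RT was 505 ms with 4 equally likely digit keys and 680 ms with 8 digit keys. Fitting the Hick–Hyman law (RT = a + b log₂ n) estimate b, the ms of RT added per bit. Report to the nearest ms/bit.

Slope: b = (680 − 505) / (log₂ 8 − log₂ 4) = 175/1.0000 = 175 ms/bit.

175 ms/bit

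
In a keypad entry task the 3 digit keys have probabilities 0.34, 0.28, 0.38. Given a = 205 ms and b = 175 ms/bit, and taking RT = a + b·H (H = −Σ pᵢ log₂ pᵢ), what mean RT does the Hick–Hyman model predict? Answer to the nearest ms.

H = 0.34·log₂(1/0.34) + 0.28·log₂(1/0.28) + 0.38·log₂(1/0.38) = 1.5738 bits.
RT = 205 + 175 × 1.5738 = 480.42 ms.

480 ms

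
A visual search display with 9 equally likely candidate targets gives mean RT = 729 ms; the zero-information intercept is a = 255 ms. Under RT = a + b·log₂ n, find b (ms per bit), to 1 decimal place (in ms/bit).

149.5 ms/bit

b = (729 − 255) / log₂(9) = 474 / 3.1699 = 149.530 ms/bit.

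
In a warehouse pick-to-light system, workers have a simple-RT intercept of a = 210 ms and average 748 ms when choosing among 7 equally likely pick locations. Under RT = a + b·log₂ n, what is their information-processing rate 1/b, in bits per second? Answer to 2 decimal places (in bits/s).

5.22 bits/s

Choice component = 748 − 210 = 538 ms over log₂(7) = 2.8074 bits.
b = 538 / 2.8074 = 191.639 ms/bit, so 1/b = 5.218 bits/s.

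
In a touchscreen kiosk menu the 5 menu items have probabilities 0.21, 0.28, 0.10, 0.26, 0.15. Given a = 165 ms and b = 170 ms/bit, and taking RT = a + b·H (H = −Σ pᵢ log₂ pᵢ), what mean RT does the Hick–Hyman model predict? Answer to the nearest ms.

H = 0.21·log₂(1/0.21) + 0.28·log₂(1/0.28) + 0.10·log₂(1/0.10) + 0.26·log₂(1/0.26) + 0.15·log₂(1/0.15) = 2.2351 bits.
RT = 165 + 170 × 2.2351 = 544.96 ms.

545 ms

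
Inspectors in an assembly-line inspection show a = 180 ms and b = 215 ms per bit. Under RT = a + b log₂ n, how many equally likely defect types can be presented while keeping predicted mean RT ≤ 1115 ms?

215·log₂ n ≤ 1115 − 180 = 935, giving log₂ n ≤ 4.3488 and n ≤ 20.377. The largest whole number is 20.

20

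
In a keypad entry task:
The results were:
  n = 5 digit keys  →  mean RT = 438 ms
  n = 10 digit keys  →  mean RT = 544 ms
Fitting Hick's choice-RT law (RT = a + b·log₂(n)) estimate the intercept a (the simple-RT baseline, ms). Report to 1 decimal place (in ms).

The slope on a log₂ axis is (544 − 438) / (3.3219 − 2.3219) = 106.000 ms/bit.
Intercept: a = 438 − 106.000·log₂(5) = 191.876 ms.

191.9 ms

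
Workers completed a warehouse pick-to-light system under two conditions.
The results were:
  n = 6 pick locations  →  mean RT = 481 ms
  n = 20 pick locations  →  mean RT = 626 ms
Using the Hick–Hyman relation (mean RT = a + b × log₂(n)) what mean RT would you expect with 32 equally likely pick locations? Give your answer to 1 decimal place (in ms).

RT is linear in log₂ n, so two points fix the line:
  b = (626 − 481) / (log₂ 20 − log₂ 6) = 145 / (4.3219 − 2.5850) = 83.479 ms/bit
  a = 481 − 83.479 × 2.5850 = 265.210 ms
Then RT(32) = 265.210 + 83.479 × log₂ 32 = 265.210 + 83.479 × 5 ≈ 682.605 ms.

682.6 ms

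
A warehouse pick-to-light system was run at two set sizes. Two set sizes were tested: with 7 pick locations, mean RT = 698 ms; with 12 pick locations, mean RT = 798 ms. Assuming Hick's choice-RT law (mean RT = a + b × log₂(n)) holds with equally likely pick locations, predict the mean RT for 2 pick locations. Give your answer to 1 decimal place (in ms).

Fit slope and intercept:
  b = (798 − 698) / (log₂ 12 − log₂ 7) = 100 / (3.5850 − 2.8074) = 128.600 ms/bit
  a = 698 − 128.600 × 2.8074 = 336.975 ms
Then RT(2) = 336.975 + 128.600 × log₂ 2 = 336.975 + 128.600 × 1 ≈ 465.575 ms.

465.6 ms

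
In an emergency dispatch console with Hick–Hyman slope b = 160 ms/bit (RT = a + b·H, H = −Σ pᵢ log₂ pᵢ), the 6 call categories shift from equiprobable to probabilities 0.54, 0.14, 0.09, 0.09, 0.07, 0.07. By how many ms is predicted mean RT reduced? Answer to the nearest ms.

The RT saving is b·ΔH. Equiprobable H₀ = log₂(6) = 2.5850 bits; with the given probabilities H = 2.0396 bits.
b·(H₀ − H) = 160 × (2.5850 − 2.0396) = 87.26 ms.

87 ms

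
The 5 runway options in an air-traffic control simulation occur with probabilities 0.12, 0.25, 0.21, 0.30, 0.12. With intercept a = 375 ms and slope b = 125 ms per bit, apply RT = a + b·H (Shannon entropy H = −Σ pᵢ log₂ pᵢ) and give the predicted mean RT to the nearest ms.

654 ms

H = 0.12·log₂(1/0.12) + 0.25·log₂(1/0.25) + 0.21·log₂(1/0.21) + 0.30·log₂(1/0.30) + 0.12·log₂(1/0.12) = 2.2280 bits.
RT = 375 + 125 × 2.2280 = 653.51 ms.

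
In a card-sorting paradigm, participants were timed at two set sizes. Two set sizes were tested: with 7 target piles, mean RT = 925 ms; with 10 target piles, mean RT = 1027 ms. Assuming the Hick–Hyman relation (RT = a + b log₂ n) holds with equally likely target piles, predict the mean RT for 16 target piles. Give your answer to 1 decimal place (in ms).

1161.4 ms

With log₂ n on the abscissa the relation is linear; from the two conditions:
  b = (1027 − 925) / (log₂ 10 − log₂ 7) = 102 / (3.3219 − 2.8074) = 198.223 ms/bit
  a = 925 − 198.223 × 2.8074 = 368.519 ms
Then RT(16) = 368.519 + 198.223 × log₂ 16 = 368.519 + 198.223 × 4 ≈ 1161.409 ms.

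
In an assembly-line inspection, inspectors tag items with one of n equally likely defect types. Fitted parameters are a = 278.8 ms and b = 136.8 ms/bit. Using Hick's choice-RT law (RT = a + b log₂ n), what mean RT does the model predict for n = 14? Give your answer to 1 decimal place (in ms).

799.6 ms

log₂(14) = 3.8074 bits, so RT = 278.8 + 136.8 × 3.8074 ≈ 799.646 ms.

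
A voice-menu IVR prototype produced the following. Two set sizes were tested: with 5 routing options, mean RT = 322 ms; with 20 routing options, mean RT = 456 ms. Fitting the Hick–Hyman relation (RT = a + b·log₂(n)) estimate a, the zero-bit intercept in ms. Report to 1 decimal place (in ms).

Slope: b = (456 − 322) / (log₂ 20 − log₂ 5) = 134/2.0000 = 67.000 ms/bit.
a = RT₁ − b·log₂ n₁ = 322 − 67.000 × 2.3219 = 166.431 ms.

166.4 ms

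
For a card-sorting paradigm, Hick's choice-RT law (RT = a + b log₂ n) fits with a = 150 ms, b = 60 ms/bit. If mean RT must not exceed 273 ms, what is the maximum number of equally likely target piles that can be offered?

Set 150 + 60·log₂ n ≤ 273 → log₂ n ≤ (273 − 150)/60 = 2.0500.
So n ≤ 2^2.0500 = 4.141; the largest integer n is 4.

4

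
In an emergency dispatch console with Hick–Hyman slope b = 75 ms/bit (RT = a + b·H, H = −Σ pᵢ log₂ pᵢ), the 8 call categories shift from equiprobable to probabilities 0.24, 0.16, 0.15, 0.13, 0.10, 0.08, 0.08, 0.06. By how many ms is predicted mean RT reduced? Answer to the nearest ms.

10 ms

Equiprobable entropy H₀ = log₂ 8 = 3.0000 bits.
Skewed entropy H = −Σ pᵢ log₂ pᵢ = 2.8691 bits.
ΔRT = b·(H₀ − H) = 75 × 0.1309 = 9.82 ms.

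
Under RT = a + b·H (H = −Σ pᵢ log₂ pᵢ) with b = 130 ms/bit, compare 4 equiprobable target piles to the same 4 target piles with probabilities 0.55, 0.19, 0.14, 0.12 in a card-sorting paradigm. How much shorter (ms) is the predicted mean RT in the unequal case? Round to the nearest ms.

Equiprobable entropy H₀ = log₂ 4 = 2.0000 bits.
Skewed entropy H = −Σ pᵢ log₂ pᵢ = 1.6938 bits.
ΔRT = b·(H₀ − H) = 130 × 0.3062 = 39.81 ms.

40 ms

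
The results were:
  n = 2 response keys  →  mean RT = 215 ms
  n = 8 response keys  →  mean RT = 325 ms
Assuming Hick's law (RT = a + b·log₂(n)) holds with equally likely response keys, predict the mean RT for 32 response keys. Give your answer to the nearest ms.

435 ms

RT is linear in log₂ n, so two points fix the line:
  b = (325 − 215) / (log₂ 8 − log₂ 2) = 110 / (3 − 1) = 55 ms/bit
  a = 215 − 55 × 1 = 160 ms
Then RT(32) = 160 + 55 × log₂ 32 = 160 + 55 × 5 ≈ 435.000 ms.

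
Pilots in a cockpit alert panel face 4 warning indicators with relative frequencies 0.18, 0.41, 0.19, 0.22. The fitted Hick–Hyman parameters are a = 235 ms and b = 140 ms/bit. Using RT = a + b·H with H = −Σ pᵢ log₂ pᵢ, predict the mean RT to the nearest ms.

502 ms

H = 0.18·log₂(1/0.18) + 0.41·log₂(1/0.41) + 0.19·log₂(1/0.19) + 0.22·log₂(1/0.22) = 1.9085 bits.
RT = 235 + 140 × 1.9085 = 502.19 ms.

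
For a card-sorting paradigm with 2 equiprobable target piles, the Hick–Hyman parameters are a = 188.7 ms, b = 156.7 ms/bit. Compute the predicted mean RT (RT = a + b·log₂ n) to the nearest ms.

345 ms

log₂(2) = 1 bits, so RT = 188.7 + 156.7 × 1 ≈ 345.400 ms.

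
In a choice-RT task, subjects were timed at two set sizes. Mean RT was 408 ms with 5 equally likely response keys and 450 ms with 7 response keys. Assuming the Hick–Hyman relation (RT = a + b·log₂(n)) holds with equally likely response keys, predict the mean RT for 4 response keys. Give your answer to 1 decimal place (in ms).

RT is linear in log₂ n, so two points fix the line:
  b = (450 − 408) / (log₂ 7 − log₂ 5) = 42 / (2.8074 − 2.3219) = 86.522 ms/bit
  a = 408 − 86.522 × 2.3219 = 207.103 ms
Then RT(4) = 207.103 + 86.522 × log₂ 4 = 207.103 + 86.522 × 2 ≈ 380.146 ms.

380.1 ms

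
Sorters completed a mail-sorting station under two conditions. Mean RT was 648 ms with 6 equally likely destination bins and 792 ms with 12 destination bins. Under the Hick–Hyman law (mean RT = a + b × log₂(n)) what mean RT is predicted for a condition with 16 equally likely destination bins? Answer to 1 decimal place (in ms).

851.8 ms

With log₂ n on the abscissa the relation is linear; from the two conditions:
  b = (792 − 648) / (log₂ 12 − log₂ 6) = 144 / (3.5850 − 2.5850) = 144.000 ms/bit
  a = 648 − 144.000 × 2.5850 = 275.765 ms
Then RT(16) = 275.765 + 144.000 × log₂ 16 = 275.765 + 144.000 × 4 ≈ 851.765 ms.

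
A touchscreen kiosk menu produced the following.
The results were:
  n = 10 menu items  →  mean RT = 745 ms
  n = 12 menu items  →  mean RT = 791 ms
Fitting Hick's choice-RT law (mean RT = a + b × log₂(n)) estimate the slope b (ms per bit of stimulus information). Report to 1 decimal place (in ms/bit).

174.9 ms/bit

Slope: b = (791 − 745) / (log₂ 12 − log₂ 10) = 46/0.2630 = 174.882 ms/bit.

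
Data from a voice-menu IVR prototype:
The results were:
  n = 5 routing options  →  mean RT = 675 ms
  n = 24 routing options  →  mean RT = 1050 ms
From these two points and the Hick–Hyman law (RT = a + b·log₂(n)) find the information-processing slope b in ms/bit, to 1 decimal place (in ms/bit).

165.7 ms/bit

The slope on a log₂ axis is (1050 − 675) / (4.5850 − 2.3219) = 165.707 ms/bit.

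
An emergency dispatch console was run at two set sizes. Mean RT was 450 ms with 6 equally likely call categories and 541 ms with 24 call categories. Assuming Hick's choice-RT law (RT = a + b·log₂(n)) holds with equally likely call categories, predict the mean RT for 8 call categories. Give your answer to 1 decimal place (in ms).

468.9 ms

With log₂ n on the abscissa the relation is linear; from the two conditions:
  b = (541 − 450) / (log₂ 24 − log₂ 6) = 91 / (4.5850 − 2.5850) = 45.500 ms/bit
  a = 450 − 45.500 × 2.5850 = 332.384 ms
Then RT(8) = 332.384 + 45.500 × log₂ 8 = 332.384 + 45.500 × 3 ≈ 468.884 ms.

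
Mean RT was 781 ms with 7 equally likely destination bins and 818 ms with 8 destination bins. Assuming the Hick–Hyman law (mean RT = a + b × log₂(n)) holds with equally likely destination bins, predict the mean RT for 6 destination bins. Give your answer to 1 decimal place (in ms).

738.3 ms

RT is linear in log₂ n, so two points fix the line:
  b = (818 − 781) / (log₂ 8 − log₂ 7) = 37 / (3 − 2.8074) = 192.063 ms/bit
  a = 781 − 192.063 × 2.8074 = 241.811 ms
Then RT(6) = 241.811 + 192.063 × log₂ 6 = 241.811 + 192.063 × 2.5850 ≈ 738.287 ms.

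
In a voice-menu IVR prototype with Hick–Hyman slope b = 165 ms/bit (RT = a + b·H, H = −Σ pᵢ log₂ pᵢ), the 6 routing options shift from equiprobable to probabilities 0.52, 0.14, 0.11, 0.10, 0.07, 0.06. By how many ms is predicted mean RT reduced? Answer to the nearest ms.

Equiprobable entropy H₀ = log₂ 6 = 2.5850 bits.
Skewed entropy H = −Σ pᵢ log₂ pᵢ = 2.0823 bits.
ΔRT = b·(H₀ − H) = 165 × 0.5027 = 82.95 ms.

83 ms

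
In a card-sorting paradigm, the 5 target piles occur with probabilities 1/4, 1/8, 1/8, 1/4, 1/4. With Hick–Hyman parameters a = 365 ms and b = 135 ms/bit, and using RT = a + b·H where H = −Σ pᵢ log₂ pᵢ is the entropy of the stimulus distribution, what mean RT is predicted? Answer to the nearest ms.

H = −Σ pᵢ log₂ pᵢ = 0.25·2 + 0.125·3 + 0.125·3 + 0.25·2 + 0.25·2 = 2.250 bits.
RT = 365 + 135 × 2.250 = 668.75 ms.

669 ms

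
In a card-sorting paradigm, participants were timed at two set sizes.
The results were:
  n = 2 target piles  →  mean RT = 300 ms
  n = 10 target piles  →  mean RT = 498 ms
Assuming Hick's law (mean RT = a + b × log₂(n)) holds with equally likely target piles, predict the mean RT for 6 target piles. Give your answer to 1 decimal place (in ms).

435.2 ms

RT is linear in log₂ n, so two points fix the line:
  b = (498 − 300) / (log₂ 10 − log₂ 2) = 198 / (3.3219 − 1) = 85.274 ms/bit
  a = 300 − 85.274 × 1 = 214.726 ms
Then RT(6) = 214.726 + 85.274 × log₂ 6 = 214.726 + 85.274 × 2.5850 ≈ 435.156 ms.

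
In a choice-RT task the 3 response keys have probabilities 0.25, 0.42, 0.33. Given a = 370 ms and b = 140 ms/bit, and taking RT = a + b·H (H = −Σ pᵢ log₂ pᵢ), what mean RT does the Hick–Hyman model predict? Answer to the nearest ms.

587 ms

Entropy contributions −pᵢ log₂ pᵢ: 0.5000, 0.5256, 0.5278; sum H = 1.5535 bits.
RT = a + bH = 370 + 140·1.5535 = 587.49 ms.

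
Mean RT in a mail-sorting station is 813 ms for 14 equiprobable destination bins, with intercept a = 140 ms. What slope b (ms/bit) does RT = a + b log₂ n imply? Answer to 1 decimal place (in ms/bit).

14 alternatives carry log₂ 14 = 3.8074 bits; the choice cost is 813 − 140 = 673 ms, so b = 673/3.8074 = 176.763 ms/bit.

176.8 ms/bit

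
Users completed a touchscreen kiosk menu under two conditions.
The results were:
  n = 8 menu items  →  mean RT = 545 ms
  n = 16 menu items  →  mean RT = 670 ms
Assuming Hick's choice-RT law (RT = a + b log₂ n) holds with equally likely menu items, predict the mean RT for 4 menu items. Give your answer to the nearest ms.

Fit slope and intercept:
  b = (670 − 545) / (log₂ 16 − log₂ 8) = 125 / (4 − 3) = 125 ms/bit
  a = 545 − 125 × 3 = 170 ms
Then RT(4) = 170 + 125 × log₂ 4 = 170 + 125 × 2 ≈ 420.000 ms.

420 ms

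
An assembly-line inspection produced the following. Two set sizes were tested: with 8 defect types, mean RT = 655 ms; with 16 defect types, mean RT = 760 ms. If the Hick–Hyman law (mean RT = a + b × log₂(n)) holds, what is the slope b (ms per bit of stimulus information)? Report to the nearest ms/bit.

105 ms/bit

Slope: b = (760 − 655) / (log₂ 16 − log₂ 8) = 105/1.0000 = 105 ms/bit.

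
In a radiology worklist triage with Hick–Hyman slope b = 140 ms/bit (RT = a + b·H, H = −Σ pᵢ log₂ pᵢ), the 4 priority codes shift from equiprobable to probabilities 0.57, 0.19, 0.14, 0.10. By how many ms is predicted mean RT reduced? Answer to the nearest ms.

49 ms

Equiprobable entropy H₀ = log₂ 4 = 2.0000 bits.
Skewed entropy H = −Σ pᵢ log₂ pᵢ = 1.6468 bits.
ΔRT = b·(H₀ − H) = 140 × 0.3532 = 49.45 ms.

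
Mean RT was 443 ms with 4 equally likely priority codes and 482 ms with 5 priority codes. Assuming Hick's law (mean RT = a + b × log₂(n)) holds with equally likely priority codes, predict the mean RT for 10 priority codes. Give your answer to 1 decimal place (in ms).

603.1 ms

With log₂ n on the abscissa the relation is linear; from the two conditions:
  b = (482 − 443) / (log₂ 5 − log₂ 4) = 39 / (2.3219 − 2) = 121.145 ms/bit
  a = 443 − 121.145 × 2 = 200.710 ms
Then RT(10) = 200.710 + 121.145 × log₂ 10 = 200.710 + 121.145 × 3.3219 ≈ 603.145 ms.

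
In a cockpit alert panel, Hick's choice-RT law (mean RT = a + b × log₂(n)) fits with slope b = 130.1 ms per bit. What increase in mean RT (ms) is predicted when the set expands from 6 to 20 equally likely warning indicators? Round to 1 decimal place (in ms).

ΔRT = (a + b log₂ n₂) − (a + b log₂ n₁) = b·(log₂ n₂ − log₂ n₁).
log₂(20) − log₂(6) = 4.3219 − 2.5850 = 1.7370.
ΔRT = 130.1 × 1.7370 = 225.979 ms.

226.0 ms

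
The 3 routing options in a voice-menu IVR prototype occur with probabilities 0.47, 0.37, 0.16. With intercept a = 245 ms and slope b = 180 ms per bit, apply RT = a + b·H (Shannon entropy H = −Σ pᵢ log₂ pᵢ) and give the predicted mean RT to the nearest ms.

H = 0.47·log₂(1/0.47) + 0.37·log₂(1/0.37) + 0.16·log₂(1/0.16) = 1.4657 bits.
RT = 245 + 180 × 1.4657 = 508.83 ms.

509 ms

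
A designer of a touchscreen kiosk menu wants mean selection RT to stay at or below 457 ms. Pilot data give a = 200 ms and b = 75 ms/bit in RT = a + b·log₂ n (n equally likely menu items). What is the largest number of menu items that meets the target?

10

Set 200 + 75·log₂ n ≤ 457 → log₂ n ≤ (457 − 200)/75 = 3.4267.
So n ≤ 2^3.4267 = 10.753; the largest integer n is 10.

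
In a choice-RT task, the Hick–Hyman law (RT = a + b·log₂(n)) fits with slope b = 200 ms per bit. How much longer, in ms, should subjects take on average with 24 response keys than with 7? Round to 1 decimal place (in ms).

ΔRT = (a + b log₂ n₂) − (a + b log₂ n₁) = b·(log₂ n₂ − log₂ n₁).
log₂(24) − log₂(7) = 4.5850 − 2.8074 = 1.7776.
ΔRT = 200 × 1.7776 = 355.522 ms.

355.5 ms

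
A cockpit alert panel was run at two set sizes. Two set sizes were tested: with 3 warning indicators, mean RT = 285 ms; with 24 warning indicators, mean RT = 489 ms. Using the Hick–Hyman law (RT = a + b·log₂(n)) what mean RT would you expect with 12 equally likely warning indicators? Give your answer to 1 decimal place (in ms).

RT is linear in log₂ n, so two points fix the line:
  b = (489 − 285) / (log₂ 24 − log₂ 3) = 204 / (4.5850 − 1.5850) = 68.000 ms/bit
  a = 285 − 68.000 × 1.5850 = 177.223 ms
Then RT(12) = 177.223 + 68.000 × log₂ 12 = 177.223 + 68.000 × 3.5850 ≈ 421.000 ms.

421.0 ms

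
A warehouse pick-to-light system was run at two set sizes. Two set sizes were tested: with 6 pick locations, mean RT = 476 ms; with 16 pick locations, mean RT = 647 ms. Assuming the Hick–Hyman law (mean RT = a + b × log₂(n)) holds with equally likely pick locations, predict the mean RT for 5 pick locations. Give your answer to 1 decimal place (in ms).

With log₂ n on the abscissa the relation is linear; from the two conditions:
  b = (647 − 476) / (log₂ 16 − log₂ 6) = 171 / (4 − 2.5850) = 120.845 ms/bit
  a = 476 − 120.845 × 2.5850 = 163.621 ms
Then RT(5) = 163.621 + 120.845 × log₂ 5 = 163.621 + 120.845 × 2.3219 ≈ 444.214 ms.

444.2 ms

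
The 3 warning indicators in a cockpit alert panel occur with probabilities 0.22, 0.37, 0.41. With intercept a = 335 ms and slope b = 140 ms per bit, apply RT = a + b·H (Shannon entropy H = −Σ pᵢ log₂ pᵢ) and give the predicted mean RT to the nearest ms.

Entropy contributions −pᵢ log₂ pᵢ: 0.4806, 0.5307, 0.5274; sum H = 1.5387 bits.
RT = a + bH = 335 + 140·1.5387 = 550.42 ms.

550 ms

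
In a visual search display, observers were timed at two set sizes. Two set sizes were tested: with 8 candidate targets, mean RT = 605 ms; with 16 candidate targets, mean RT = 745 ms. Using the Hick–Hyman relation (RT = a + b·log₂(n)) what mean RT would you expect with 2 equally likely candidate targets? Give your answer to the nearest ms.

325 ms

RT is linear in log₂ n, so two points fix the line:
  b = (745 − 605) / (log₂ 16 − log₂ 8) = 140 / (4 − 3) = 140 ms/bit
  a = 605 − 140 × 3 = 185 ms
Then RT(2) = 185 + 140 × log₂ 2 = 185 + 140 × 1 ≈ 325.000 ms.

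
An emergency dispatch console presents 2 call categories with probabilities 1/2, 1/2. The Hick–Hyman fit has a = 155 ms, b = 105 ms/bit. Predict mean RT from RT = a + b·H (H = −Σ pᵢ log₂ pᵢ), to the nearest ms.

H = −Σ pᵢ log₂ pᵢ = 0.5·1 + 0.5·1 = 1.000 bits.
RT = 155 + 105 × 1.000 = 260.00 ms.

260 ms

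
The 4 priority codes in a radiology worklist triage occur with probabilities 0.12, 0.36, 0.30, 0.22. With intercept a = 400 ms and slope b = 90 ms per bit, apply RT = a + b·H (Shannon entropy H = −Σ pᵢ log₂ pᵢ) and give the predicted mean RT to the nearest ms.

571 ms

Entropy contributions −pᵢ log₂ pᵢ: 0.3671, 0.5306, 0.5211, 0.4806; sum H = 1.8993 bits.
RT = a + bH = 400 + 90·1.8993 = 570.94 ms.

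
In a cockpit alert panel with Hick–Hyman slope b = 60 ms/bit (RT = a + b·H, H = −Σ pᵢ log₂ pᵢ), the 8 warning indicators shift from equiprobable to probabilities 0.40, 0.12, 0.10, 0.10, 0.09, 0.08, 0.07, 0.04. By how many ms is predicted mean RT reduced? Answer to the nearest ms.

23 ms

The RT saving is b·ΔH. Equiprobable H₀ = log₂(8) = 3.0000 bits; with the given probabilities H = 2.6187 bits.
b·(H₀ − H) = 60 × (3.0000 − 2.6187) = 22.88 ms.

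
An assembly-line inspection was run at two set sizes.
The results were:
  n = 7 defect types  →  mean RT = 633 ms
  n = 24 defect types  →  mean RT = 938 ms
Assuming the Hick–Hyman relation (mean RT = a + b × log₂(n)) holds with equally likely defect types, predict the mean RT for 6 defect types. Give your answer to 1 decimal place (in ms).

594.8 ms

Solve the two-equation system in a and b:
  b = (938 − 633) / (log₂ 24 − log₂ 7) = 305 / (4.5850 − 2.8074) = 171.579 ms/bit
  a = 633 − 171.579 × 2.8074 = 151.317 ms
Then RT(6) = 151.317 + 171.579 × log₂ 6 = 151.317 + 171.579 × 2.5850 ≈ 594.842 ms.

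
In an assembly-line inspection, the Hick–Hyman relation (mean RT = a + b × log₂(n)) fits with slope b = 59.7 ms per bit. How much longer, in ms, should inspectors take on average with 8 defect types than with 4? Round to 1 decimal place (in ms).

59.7 ms

Only the slope matters, since a is common to both: ΔRT = b·log₂(n₂/n₁).
log₂(8) − log₂(4) = log₂(8/4) = log₂(2) = 1.
ΔRT = 59.7 × 1.0000 = 59.700 ms.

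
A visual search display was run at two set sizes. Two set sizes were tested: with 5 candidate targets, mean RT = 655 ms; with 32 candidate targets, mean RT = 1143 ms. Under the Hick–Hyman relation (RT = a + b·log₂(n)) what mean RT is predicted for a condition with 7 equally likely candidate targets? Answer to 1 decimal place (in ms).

743.5 ms

Solve the two-equation system in a and b:
  b = (1143 − 655) / (log₂ 32 − log₂ 5) = 488 / (5 − 2.3219) = 182.221 ms/bit
  a = 655 − 182.221 × 2.3219 = 231.897 ms
Then RT(7) = 231.897 + 182.221 × log₂ 7 = 231.897 + 182.221 × 2.8074 ≈ 743.455 ms.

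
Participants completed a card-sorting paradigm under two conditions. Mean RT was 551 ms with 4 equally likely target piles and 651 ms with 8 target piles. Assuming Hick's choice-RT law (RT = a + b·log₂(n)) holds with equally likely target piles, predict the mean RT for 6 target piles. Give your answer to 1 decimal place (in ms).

609.5 ms

Fit slope and intercept:
  b = (651 − 551) / (log₂ 8 − log₂ 4) = 100 / (3 − 2) = 100.000 ms/bit
  a = 551 − 100.000 × 2 = 351.000 ms
Then RT(6) = 351.000 + 100.000 × log₂ 6 = 351.000 + 100.000 × 2.5850 ≈ 609.496 ms.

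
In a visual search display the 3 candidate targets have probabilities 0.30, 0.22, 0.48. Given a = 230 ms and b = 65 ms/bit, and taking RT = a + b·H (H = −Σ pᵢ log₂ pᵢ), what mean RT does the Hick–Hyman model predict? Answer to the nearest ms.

328 ms

H = 0.30·log₂(1/0.30) + 0.22·log₂(1/0.22) + 0.48·log₂(1/0.48) = 1.5099 bits.
RT = 230 + 65 × 1.5099 = 328.15 ms.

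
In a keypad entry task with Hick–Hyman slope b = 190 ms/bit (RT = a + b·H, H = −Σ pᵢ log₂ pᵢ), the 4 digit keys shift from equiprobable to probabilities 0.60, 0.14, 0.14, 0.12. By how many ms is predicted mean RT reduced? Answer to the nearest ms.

75 ms

The RT saving is b·ΔH. Equiprobable H₀ = log₂(4) = 2.0000 bits; with the given probabilities H = 1.6035 bits.
b·(H₀ − H) = 190 × (2.0000 − 1.6035) = 75.34 ms.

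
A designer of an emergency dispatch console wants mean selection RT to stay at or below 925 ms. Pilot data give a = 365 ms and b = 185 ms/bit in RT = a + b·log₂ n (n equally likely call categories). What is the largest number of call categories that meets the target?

185·log₂ n ≤ 925 − 365 = 560, giving log₂ n ≤ 3.0270 and n ≤ 8.151. The largest whole number is 8.

8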